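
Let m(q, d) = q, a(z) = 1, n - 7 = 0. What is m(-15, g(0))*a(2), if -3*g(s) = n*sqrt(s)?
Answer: -15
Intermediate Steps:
n = 7 (n = 7 + 0 = 7)
g(s) = -7*sqrt(s)/3
m(-15, g(0))*a(2) = -15*1 = -15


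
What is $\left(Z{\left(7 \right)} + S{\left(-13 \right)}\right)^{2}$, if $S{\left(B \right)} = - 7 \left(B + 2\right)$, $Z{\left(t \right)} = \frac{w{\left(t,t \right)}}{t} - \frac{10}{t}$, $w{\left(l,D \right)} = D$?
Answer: $\frac{287296}{49} \approx 5863.2$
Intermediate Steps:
$Z{\left(t \right)} = 1 - \frac{10}{t}$ ($Z{\left(t \right)} = \frac{t}{t} - \frac{10}{t} = 1 - \frac{10}{t}$)
$S{\left(B \right)} = -14 - 7 B$ ($S{\left(B \right)} = - 7 \left(2 + B\right) = -14 - 7 B$)
$\left(Z{\left(7 \right)} + S{\left(-13 \right)}\right)^{2} = \left(\frac{-10 + 7}{7} - -77\right)^{2} = \left(\frac{1}{7} \left(-3\right) + \left(-14 + 91\right)\right)^{2} = \left(- \frac{3}{7} + 77\right)^{2} = \left(\frac{536}{7}\right)^{2} = \frac{287296}{49}$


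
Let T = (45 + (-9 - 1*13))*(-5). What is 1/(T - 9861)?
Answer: -1/9976 ≈ -0.00010024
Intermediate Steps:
T = -115 (T = (45 + (-9 - 13))*(-5) = (45 - 22)*(-5) = 23*(-5) = -115)
1/(T - 9861) = 1/(-115 - 9861) = 1/(-9976) = -1/9976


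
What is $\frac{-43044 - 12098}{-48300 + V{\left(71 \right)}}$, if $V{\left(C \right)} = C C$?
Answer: $\frac{55142}{43259} \approx 1.2747$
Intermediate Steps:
$V{\left(C \right)} = C^{2}$
$\frac{-43044 - 12098}{-48300 + V{\left(71 \right)}} = \frac{-43044 - 12098}{-48300 + 71^{2}} = - \frac{55142}{-48300 + 5041} = - \frac{55142}{-43259} = \left(-55142\right) \left(- \frac{1}{43259}\right) = \frac{55142}{43259}$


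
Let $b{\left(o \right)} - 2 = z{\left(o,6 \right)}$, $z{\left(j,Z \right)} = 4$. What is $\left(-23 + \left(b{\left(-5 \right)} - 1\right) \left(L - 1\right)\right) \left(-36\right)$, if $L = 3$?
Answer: $468$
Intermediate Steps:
$b{\left(o \right)} = 6$ ($b{\left(o \right)} = 2 + 4 = 6$)
$\left(-23 + \left(b{\left(-5 \right)} - 1\right) \left(L - 1\right)\right) \left(-36\right) = \left(-23 + \left(6 - 1\right) \left(3 - 1\right)\right) \left(-36\right) = \left(-23 + 5 \cdot 2\right) \left(-36\right) = \left(-23 + 10\right) \left(-36\right) = \left(-13\right) \left(-36\right) = 468$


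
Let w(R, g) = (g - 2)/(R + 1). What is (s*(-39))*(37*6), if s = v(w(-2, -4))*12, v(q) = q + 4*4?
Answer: -2285712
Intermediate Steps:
w(R, g) = (-2 + g)/(1 + R)
v(q) = 16 + q (v(q) = q + 16 = 16 + q)
s = 264 (s = (16 + (-2 - 4)/(1 - 2))*12 = (16 - 6/(-1))*12 = (16 - 1*(-6))*12 = (16 + 6)*12 = 22*12 = 264)
(s*(-39))*(37*6) = (264*(-39))*(37*6) = -10296*222 = -2285712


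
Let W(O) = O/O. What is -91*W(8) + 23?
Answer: -68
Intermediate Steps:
W(O) = 1
-91*W(8) + 23 = -91*1 + 23 = -91 + 23 = -68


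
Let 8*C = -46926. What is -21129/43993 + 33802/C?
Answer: -6443955271/1032207759 ≈ -6.2429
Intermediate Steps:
C = -23463/4 (C = (1/8)*(-46926) = -23463/4 ≈ -5865.8)
-21129/43993 + 33802/C = -21129/43993 + 33802/(-23463/4) = -21129*1/43993 + 33802*(-4/23463) = -21129/43993 - 135208/23463 = -6443955271/1032207759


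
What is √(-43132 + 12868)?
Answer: 2*I*√7566 ≈ 173.97*I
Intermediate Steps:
√(-43132 + 12868) = √(-30264) = 2*I*√7566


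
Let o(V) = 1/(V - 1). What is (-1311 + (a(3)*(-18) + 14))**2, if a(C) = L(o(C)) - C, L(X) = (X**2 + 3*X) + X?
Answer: 6589489/4 ≈ 1.6474e+6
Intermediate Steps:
o(V) = 1/(-1 + V)
L(X) = X**2 + 4*X
a(C) = -C + (4 + 1/(-1 + C))/(-1 + C) (a(C) = (4 + 1/(-1 + C))/(-1 + C) - C = -C + (4 + 1/(-1 + C))/(-1 + C))
(-1311 + (a(3)*(-18) + 14))**2 = (-1311 + (((-3 + 4*3 - 1*3*(-1 + 3)**2)/(-1 + 3)**2)*(-18) + 14))**2 = (-1311 + (((-3 + 12 - 1*3*2**2)/2**2)*(-18) + 14))**2 = (-1311 + (((-3 + 12 - 1*3*4)/4)*(-18) + 14))**2 = (-1311 + (((-3 + 12 - 12)/4)*(-18) + 14))**2 = (-1311 + (((1/4)*(-3))*(-18) + 14))**2 = (-1311 + (-3/4*(-18) + 14))**2 = (-1311 + (27/2 + 14))**2 = (-1311 + 55/2)**2 = (-2567/2)**2 = 6589489/4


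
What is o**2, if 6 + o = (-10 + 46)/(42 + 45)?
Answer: 26244/841 ≈ 31.206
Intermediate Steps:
o = -162/29 (o = -6 + (-10 + 46)/(42 + 45) = -6 + 36/87 = -6 + 36*(1/87) = -6 + 12/29 = -162/29 ≈ -5.5862)
o**2 = (-162/29)**2 = 26244/841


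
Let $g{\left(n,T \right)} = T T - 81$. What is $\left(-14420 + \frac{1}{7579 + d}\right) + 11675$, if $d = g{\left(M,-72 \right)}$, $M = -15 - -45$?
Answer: $- \frac{34812089}{12682} \approx -2745.0$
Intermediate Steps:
$M = 30$ ($M = -15 + 45 = 30$)
$g{\left(n,T \right)} = -81 + T^{2}$ ($g{\left(n,T \right)} = T^{2} - 81 = -81 + T^{2}$)
$d = 5103$ ($d = -81 + \left(-72\right)^{2} = -81 + 5184 = 5103$)
$\left(-14420 + \frac{1}{7579 + d}\right) + 11675 = \left(-14420 + \frac{1}{7579 + 5103}\right) + 11675 = \left(-14420 + \frac{1}{12682}\right) + 11675 = - \frac{182874439}{12682} + 11675 = - \frac{34812089}{12682}$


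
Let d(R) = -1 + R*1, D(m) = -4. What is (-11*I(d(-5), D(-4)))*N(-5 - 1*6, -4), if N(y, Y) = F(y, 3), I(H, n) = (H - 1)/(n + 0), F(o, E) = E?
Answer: -231/4 ≈ -57.750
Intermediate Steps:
d(R) = -1 + R
I(H, n) = (-1 + H)/n
N(y, Y) = 3
(-11*I(d(-5), D(-4)))*N(-5 - 1*6, -4) = -11*(-1 + (-1 - 5))/(-4)*3 = -(-11)*(-1 - 6)/4*3 = -(-11)*(-7)/4*3 = -11*7/4*3 = -77/4*3 = -231/4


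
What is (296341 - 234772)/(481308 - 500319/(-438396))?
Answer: 2999067036/23444889143 ≈ 0.12792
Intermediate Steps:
(296341 - 234772)/(481308 - 500319/(-438396)) = 61569/(481308 - 500319*(-1/438396)) = 61569/(481308 + 166773/146132) = 61569/(70334667429/146132) = 61569*(146132/70334667429) = 2999067036/23444889143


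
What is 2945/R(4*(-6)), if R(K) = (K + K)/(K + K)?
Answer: 2945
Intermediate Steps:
R(K) = 1 (R(K) = (2*K)/((2*K)) = (2*K)*(1/(2*K)) = 1)
2945/R(4*(-6)) = 2945/1 = 2945*1 = 2945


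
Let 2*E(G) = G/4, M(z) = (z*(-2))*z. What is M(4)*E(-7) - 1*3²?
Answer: 19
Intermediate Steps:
M(z) = -2*z² (M(z) = (-2*z)*z = -2*z²)
E(G) = G/8 (E(G) = (G/4)/2 = G/8)
M(4)*E(-7) - 1*3² = (-2*4²)*((⅛)*(-7)) - 1*3² = -2*16*(-7/8) - 1*9 = -32*(-7/8) - 9 = 28 - 9 = 19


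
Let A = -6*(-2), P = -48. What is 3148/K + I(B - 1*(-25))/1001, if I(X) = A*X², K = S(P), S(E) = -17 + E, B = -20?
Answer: -240896/5005 ≈ -48.131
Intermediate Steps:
K = -65 (K = -17 - 48 = -65)
A = 12
I(X) = 12*X²
3148/K + I(B - 1*(-25))/1001 = 3148/(-65) + (12*(-20 - 1*(-25))²)/1001 = 3148*(-1/65) + (12*(-20 + 25)²)*(1/1001) = -3148/65 + (12*5²)*(1/1001) = -3148/65 + (12*25)*(1/1001) = -3148/65 + 300*(1/1001) = -3148/65 + 300/1001 = -240896/5005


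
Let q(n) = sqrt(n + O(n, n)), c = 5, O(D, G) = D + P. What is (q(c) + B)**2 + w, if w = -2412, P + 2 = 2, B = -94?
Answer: 6434 - 188*sqrt(10) ≈ 5839.5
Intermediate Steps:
P = 0 (P = -2 + 2 = 0)
O(D, G) = D (O(D, G) = D + 0 = D)
q(n) = sqrt(2)*sqrt(n) (q(n) = sqrt(n + n) = sqrt(2*n) = sqrt(2)*sqrt(n))
(q(c) + B)**2 + w = (sqrt(2)*sqrt(5) - 94)**2 - 2412 = (sqrt(10) - 94)**2 - 2412 = (-94 + sqrt(10))**2 - 2412 = -2412 + (-94 + sqrt(10))**2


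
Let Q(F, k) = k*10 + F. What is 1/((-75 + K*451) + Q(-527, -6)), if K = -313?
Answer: -1/141825 ≈ -7.0509e-6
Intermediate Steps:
Q(F, k) = F + 10*k (Q(F, k) = 10*k + F = F + 10*k)
1/((-75 + K*451) + Q(-527, -6)) = 1/((-75 - 313*451) + (-527 + 10*(-6))) = 1/((-75 - 141163) + (-527 - 60)) = 1/(-141238 - 587) = 1/(-141825) = -1/141825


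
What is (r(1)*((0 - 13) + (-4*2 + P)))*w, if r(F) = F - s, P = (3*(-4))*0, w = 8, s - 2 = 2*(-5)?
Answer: -1512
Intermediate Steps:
s = -8 (s = 2 + 2*(-5) = 2 - 10 = -8)
P = 0 (P = -12*0 = 0)
r(F) = 8 + F (r(F) = F - 1*(-8) = F + 8 = 8 + F)
(r(1)*((0 - 13) + (-4*2 + P)))*w = ((8 + 1)*((0 - 13) + (-4*2 + 0)))*8 = (9*(-13 + (-8 + 0)))*8 = (9*(-13 - 8))*8 = (9*(-21))*8 = -189*8 = -1512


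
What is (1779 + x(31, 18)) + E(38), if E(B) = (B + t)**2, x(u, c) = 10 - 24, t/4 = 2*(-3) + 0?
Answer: 1961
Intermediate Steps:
t = -24 (t = 4*(2*(-3) + 0) = 4*(-6 + 0) = 4*(-6) = -24)
x(u, c) = -14
E(B) = (-24 + B)**2 (E(B) = (B - 24)**2 = (-24 + B)**2)
(1779 + x(31, 18)) + E(38) = (1779 - 14) + (-24 + 38)**2 = 1765 + 14**2 = 1765 + 196 = 1961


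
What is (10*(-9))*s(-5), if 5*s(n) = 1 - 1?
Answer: 0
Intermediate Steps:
s(n) = 0 (s(n) = (1 - 1)/5 = (⅕)*0 = 0)
(10*(-9))*s(-5) = (10*(-9))*0 = -90*0 = 0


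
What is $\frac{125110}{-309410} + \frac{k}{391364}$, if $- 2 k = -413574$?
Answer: $\frac{1501841563}{12109193524} \approx 0.12402$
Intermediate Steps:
$k = 206787$ ($k = \left(- \frac{1}{2}\right) \left(-413574\right) = 206787$)
$\frac{125110}{-309410} + \frac{k}{391364} = \frac{125110}{-309410} + \frac{206787}{391364} = 125110 \left(- \frac{1}{309410}\right) + 206787 \cdot \frac{1}{391364} = - \frac{12511}{30941} + \frac{206787}{391364} = \frac{1501841563}{12109193524}$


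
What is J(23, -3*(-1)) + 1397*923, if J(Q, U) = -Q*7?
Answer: 1289270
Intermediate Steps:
J(Q, U) = -7*Q
J(23, -3*(-1)) + 1397*923 = -7*23 + 1397*923 = -161 + 1289431 = 1289270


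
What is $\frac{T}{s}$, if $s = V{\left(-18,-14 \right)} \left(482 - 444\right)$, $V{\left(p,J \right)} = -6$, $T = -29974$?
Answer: $\frac{14987}{114} \approx 131.46$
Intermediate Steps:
$s = -228$ ($s = - 6 \left(482 - 444\right) = \left(-6\right) 38 = -228$)
$\frac{T}{s} = - \frac{29974}{-228} = \left(-29974\right) \left(- \frac{1}{228}\right) = \frac{14987}{114}$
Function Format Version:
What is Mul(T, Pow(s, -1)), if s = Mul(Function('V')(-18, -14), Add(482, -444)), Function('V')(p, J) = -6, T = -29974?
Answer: Rational(14987, 114) ≈ 131.46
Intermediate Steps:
s = -228 (s = Mul(-6, Add(482, -444)) = Mul(-6, 38) = -228)
Mul(T, Pow(s, -1)) = Mul(-29974, Pow(-228, -1)) = Mul(-29974, Rational(-1, 228)) = Rational(14987, 114)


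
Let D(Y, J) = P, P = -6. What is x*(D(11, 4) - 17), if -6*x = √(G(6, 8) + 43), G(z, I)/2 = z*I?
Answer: 23*√139/6 ≈ 45.194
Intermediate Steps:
G(z, I) = 2*I*z (G(z, I) = 2*(z*I) = 2*(I*z) = 2*I*z)
D(Y, J) = -6
x = -√139/6 (x = -√(2*8*6 + 43)/6 = -√(96 + 43)/6 = -√139/6 ≈ -1.9650)
x*(D(11, 4) - 17) = (-√139/6)*(-6 - 17) = -√139/6*(-23) = 23*√139/6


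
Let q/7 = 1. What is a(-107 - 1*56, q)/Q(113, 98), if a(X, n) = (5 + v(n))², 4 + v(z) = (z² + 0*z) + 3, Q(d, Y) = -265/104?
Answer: -5512/5 ≈ -1102.4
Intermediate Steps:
q = 7 (q = 7*1 = 7)
Q(d, Y) = -265/104 (Q(d, Y) = -265*1/104 = -265/104)
v(z) = -1 + z² (v(z) = -4 + ((z² + 0*z) + 3) = -4 + ((z² + 0) + 3) = -4 + (z² + 3) = -4 + (3 + z²) = -1 + z²)
a(X, n) = (4 + n²)² (a(X, n) = (5 + (-1 + n²))² = (4 + n²)²)
a(-107 - 1*56, q)/Q(113, 98) = (4 + 7²)²/(-265/104) = (4 + 49)²*(-104/265) = 53²*(-104/265) = 2809*(-104/265) = -5512/5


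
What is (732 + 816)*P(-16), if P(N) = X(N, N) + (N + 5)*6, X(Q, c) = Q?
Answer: -126936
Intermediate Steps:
P(N) = 30 + 7*N (P(N) = N + (N + 5)*6 = N + (5 + N)*6 = N + (30 + 6*N) = 30 + 7*N)
(732 + 816)*P(-16) = (732 + 816)*(30 + 7*(-16)) = 1548*(30 - 112) = 1548*(-82) = -126936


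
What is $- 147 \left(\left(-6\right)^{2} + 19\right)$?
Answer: $-8085$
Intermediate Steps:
$- 147 \left(\left(-6\right)^{2} + 19\right) = - 147 \left(36 + 19\right) = \left(-147\right) 55 = -8085$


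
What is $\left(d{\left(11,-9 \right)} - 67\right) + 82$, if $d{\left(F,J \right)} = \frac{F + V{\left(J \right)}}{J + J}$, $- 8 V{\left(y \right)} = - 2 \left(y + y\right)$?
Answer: $\frac{527}{36} \approx 14.639$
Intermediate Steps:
$V{\left(y \right)} = \frac{y}{2}$ ($V{\left(y \right)} = - \frac{\left(-2\right) \left(y + y\right)}{8} = - \frac{\left(-2\right) 2 y}{8} = - \frac{\left(-4\right) y}{8} = \frac{y}{2}$)
$d{\left(F,J \right)} = \frac{F + \frac{J}{2}}{2 J}$ ($d{\left(F,J \right)} = \frac{F + \frac{J}{2}}{J + J} = \frac{F + \frac{J}{2}}{2 J}$)
$\left(d{\left(11,-9 \right)} - 67\right) + 82 = \left(\frac{-9 + 2 \cdot 11}{4 \left(-9\right)} - 67\right) + 82 = \left(\frac{1}{4} \left(- \frac{1}{9}\right) \left(-9 + 22\right) - 67\right) + 82 = \left(\frac{1}{4} \left(- \frac{1}{9}\right) 13 - 67\right) + 82 = \left(- \frac{13}{36} - 67\right) + 82 = - \frac{2425}{36} + 82 = \frac{527}{36}$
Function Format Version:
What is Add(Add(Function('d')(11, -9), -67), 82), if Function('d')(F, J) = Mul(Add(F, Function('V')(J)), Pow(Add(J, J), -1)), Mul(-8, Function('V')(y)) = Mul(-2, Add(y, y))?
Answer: Rational(527, 36) ≈ 14.639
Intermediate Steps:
Function('V')(y) = Mul(Rational(1, 2), y) (Function('V')(y) = Mul(Rational(-1, 8), Mul(-2, Add(y, y))) = Mul(Rational(-1, 8), Mul(-2, Mul(2, y))) = Mul(Rational(-1, 8), Mul(-4, y)) = Mul(Rational(1, 2), y))
Function('d')(F, J) = Mul(Rational(1, 2), Pow(J, -1), Add(F, Mul(Rational(1, 2), J))) (Function('d')(F, J) = Mul(Add(F, Mul(Rational(1, 2), J)), Pow(Add(J, J), -1)) = Mul(Add(F, Mul(Rational(1, 2), J)), Pow(Mul(2, J), -1)) = Mul(Add(F, Mul(Rational(1, 2), J)), Mul(Rational(1, 2), Pow(J, -1))) = Mul(Rational(1, 2), Pow(J, -1), Add(F, Mul(Rational(1, 2), J))))
Add(Add(Function('d')(11, -9), -67), 82) = Add(Add(Mul(Rational(1, 4), Pow(-9, -1), Add(-9, Mul(2, 11))), -67), 82) = Add(Add(Mul(Rational(1, 4), Rational(-1, 9), Add(-9, 22)), -67), 82) = Add(Add(Mul(Rational(1, 4), Rational(-1, 9), 13), -67), 82) = Add(Add(Rational(-13, 36), -67), 82) = Add(Rational(-2425, 36), 82) = Rational(527, 36)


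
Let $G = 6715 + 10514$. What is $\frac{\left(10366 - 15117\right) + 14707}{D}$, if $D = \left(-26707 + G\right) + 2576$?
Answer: $- \frac{4978}{3451} \approx -1.4425$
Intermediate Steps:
$G = 17229$
$D = -6902$ ($D = \left(-26707 + 17229\right) + 2576 = -9478 + 2576 = -6902$)
$\frac{\left(10366 - 15117\right) + 14707}{D} = \frac{\left(10366 - 15117\right) + 14707}{-6902} = \left(-4751 + 14707\right) \left(- \frac{1}{6902}\right) = 9956 \left(- \frac{1}{6902}\right) = - \frac{4978}{3451}$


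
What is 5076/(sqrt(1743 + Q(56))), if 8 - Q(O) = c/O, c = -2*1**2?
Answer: 3384*sqrt(343203)/16343 ≈ 121.30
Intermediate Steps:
c = -2 (c = -2*1 = -2)
Q(O) = 8 + 2/O (Q(O) = 8 - (-2)/O = 8 + 2/O)
5076/(sqrt(1743 + Q(56))) = 5076/(sqrt(1743 + (8 + 2/56))) = 5076/(sqrt(1743 + (8 + 2*(1/56)))) = 5076/(sqrt(1743 + (8 + 1/28))) = 5076/(sqrt(1743 + 225/28)) = 5076/(sqrt(49029/28)) = 5076/((sqrt(343203)/14)) = 5076*(2*sqrt(343203)/49029) = 3384*sqrt(343203)/16343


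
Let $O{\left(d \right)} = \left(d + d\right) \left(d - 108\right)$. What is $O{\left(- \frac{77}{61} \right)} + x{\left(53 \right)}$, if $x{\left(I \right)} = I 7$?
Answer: $\frac{2406901}{3721} \approx 646.84$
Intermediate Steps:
$x{\left(I \right)} = 7 I$
$O{\left(d \right)} = 2 d \left(-108 + d\right)$
$O{\left(- \frac{77}{61} \right)} + x{\left(53 \right)} = 2 \left(- \frac{77}{61}\right) \left(-108 - \frac{77}{61}\right) + 7 \cdot 53 = 2 \left(\left(-77\right) \frac{1}{61}\right) \left(-108 - \frac{77}{61}\right) + 371 = 2 \left(- \frac{77}{61}\right) \left(-108 - \frac{77}{61}\right) + 371 = 2 \left(- \frac{77}{61}\right) \left(- \frac{6665}{61}\right) + 371 = \frac{1026410}{3721} + 371 = \frac{2406901}{3721}$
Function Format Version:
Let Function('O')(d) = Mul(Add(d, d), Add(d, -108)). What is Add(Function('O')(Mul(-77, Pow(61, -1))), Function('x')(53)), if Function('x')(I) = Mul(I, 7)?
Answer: Rational(2406901, 3721) ≈ 646.84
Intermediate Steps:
Function('x')(I) = Mul(7, I)
Function('O')(d) = Mul(2, d, Add(-108, d)) (Function('O')(d) = Mul(Mul(2, d), Add(-108, d)) = Mul(2, d, Add(-108, d)))
Add(Function('O')(Mul(-77, Pow(61, -1))), Function('x')(53)) = Add(Mul(2, Mul(-77, Pow(61, -1)), Add(-108, Mul(-77, Pow(61, -1)))), Mul(7, 53)) = Add(Mul(2, Mul(-77, Rational(1, 61)), Add(-108, Mul(-77, Rational(1, 61)))), 371) = Add(Mul(2, Rational(-77, 61), Add(-108, Rational(-77, 61))), 371) = Add(Mul(2, Rational(-77, 61), Rational(-6665, 61)), 371) = Add(Rational(1026410, 3721), 371) = Rational(2406901, 3721)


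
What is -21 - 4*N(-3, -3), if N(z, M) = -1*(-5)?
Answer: -41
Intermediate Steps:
N(z, M) = 5
-21 - 4*N(-3, -3) = -21 - 4*5 = -21 - 20 = -41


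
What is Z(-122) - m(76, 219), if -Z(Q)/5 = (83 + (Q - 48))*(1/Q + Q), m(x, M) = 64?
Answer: -6482783/122 ≈ -53138.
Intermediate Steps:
Z(Q) = -5*(35 + Q)*(Q + 1/Q) (Z(Q) = -5*(83 + (Q - 48))*(1/Q + Q) = -5*(83 + (-48 + Q))*(Q + 1/Q) = -5*(35 + Q)*(Q + 1/Q))
Z(-122) - m(76, 219) = (-5 - 175*(-122) - 175/(-122) - 5*(-122)²) - 1*64 = (-5 + 21350 - 175*(-1/122) - 5*14884) - 64 = (-5 + 21350 + 175/122 - 74420) - 64 = -6474975/122 - 64 = -6482783/122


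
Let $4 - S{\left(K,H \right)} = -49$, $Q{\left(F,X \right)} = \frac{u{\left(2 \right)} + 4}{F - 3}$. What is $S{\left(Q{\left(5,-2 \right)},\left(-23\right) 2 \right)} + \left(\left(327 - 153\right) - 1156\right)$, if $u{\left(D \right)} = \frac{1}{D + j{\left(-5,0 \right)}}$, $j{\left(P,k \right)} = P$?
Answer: $-929$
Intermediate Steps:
$u{\left(D \right)} = \frac{1}{-5 + D}$ ($u{\left(D \right)} = \frac{1}{D - 5} = \frac{1}{-5 + D}$)
$Q{\left(F,X \right)} = \frac{11}{3 \left(-3 + F\right)}$ ($Q{\left(F,X \right)} = \frac{\frac{1}{-5 + 2} + 4}{F - 3} = \frac{\frac{1}{-3} + 4}{-3 + F} = \frac{- \frac{1}{3} + 4}{-3 + F} = \frac{11}{3 \left(-3 + F\right)}$)
$S{\left(K,H \right)} = 53$ ($S{\left(K,H \right)} = 4 - -49 = 4 + 49 = 53$)
$S{\left(Q{\left(5,-2 \right)},\left(-23\right) 2 \right)} + \left(\left(327 - 153\right) - 1156\right) = 53 + \left(\left(327 - 153\right) - 1156\right) = 53 + \left(174 - 1156\right) = 53 - 982 = -929$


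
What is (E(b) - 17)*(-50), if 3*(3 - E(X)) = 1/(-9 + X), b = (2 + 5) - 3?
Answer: 2090/3 ≈ 696.67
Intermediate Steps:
b = 4 (b = 7 - 3 = 4)
E(X) = 3 - 1/(3*(-9 + X))
(E(b) - 17)*(-50) = ((-82 + 9*4)/(3*(-9 + 4)) - 17)*(-50) = ((⅓)*(-82 + 36)/(-5) - 17)*(-50) = ((⅓)*(-⅕)*(-46) - 17)*(-50) = (46/15 - 17)*(-50) = -209/15*(-50) = 2090/3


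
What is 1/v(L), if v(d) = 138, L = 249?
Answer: 1/138 ≈ 0.0072464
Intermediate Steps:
1/v(L) = 1/138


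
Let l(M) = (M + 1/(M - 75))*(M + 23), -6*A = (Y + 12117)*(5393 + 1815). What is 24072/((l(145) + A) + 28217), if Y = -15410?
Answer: 361080/60128551 ≈ 0.0060051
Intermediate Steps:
A = 11867972/3 (A = -(-15410 + 12117)*(5393 + 1815)/6 = -(-3293)*7208/6 = -⅙*(-23735944) = 11867972/3 ≈ 3.9560e+6)
l(M) = (23 + M)*(M + 1/(-75 + M)) (l(M) = (M + 1/(-75 + M))*(23 + M) = (23 + M)*(M + 1/(-75 + M)))
24072/((l(145) + A) + 28217) = 24072/(((23 + 145³ - 1724*145 - 52*145²)/(-75 + 145) + 11867972/3) + 28217) = 24072/(((23 + 3048625 - 249980 - 52*21025)/70 + 11867972/3) + 28217) = 24072/(((23 + 3048625 - 249980 - 1093300)/70 + 11867972/3) + 28217) = 24072/(((1/70)*1705368 + 11867972/3) + 28217) = 24072/((121812/5 + 11867972/3) + 28217) = 24072/(59705296/15 + 28217) = 24072/(60128551/15) = 24072*(15/60128551) = 361080/60128551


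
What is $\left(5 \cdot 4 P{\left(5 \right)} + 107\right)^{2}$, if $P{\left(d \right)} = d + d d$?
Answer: $499849$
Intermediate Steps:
$P{\left(d \right)} = d + d^{2}$
$\left(5 \cdot 4 P{\left(5 \right)} + 107\right)^{2} = \left(5 \cdot 4 \cdot 5 \left(1 + 5\right) + 107\right)^{2} = \left(20 \cdot 5 \cdot 6 + 107\right)^{2} = \left(20 \cdot 30 + 107\right)^{2} = \left(600 + 107\right)^{2} = 707^{2} = 499849$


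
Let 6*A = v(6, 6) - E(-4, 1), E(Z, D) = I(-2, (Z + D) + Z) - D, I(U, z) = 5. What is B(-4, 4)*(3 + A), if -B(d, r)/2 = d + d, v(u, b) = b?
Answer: 160/3 ≈ 53.333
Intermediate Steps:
B(d, r) = -4*d (B(d, r) = -2*(d + d) = -4*d)
E(Z, D) = 5 - D
A = ⅓ (A = (6 - (5 - 1*1))/6 = (6 - (5 - 1))/6 = (6 - 1*4)/6 = (6 - 4)/6 = (⅙)*2 = ⅓ ≈ 0.33333)
B(-4, 4)*(3 + A) = (-4*(-4))*(3 + ⅓) = 16*(10/3) = 160/3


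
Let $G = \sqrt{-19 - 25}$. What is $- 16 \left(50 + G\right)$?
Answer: $-800 - 32 i \sqrt{11} \approx -800.0 - 106.13 i$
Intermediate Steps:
$G = 2 i \sqrt{11}$ ($G = \sqrt{-44} = 2 i \sqrt{11} \approx 6.6332 i$)
$- 16 \left(50 + G\right) = - 16 \left(50 + 2 i \sqrt{11}\right) = -800 - 32 i \sqrt{11}$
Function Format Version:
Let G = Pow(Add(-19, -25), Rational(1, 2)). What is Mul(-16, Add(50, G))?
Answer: Add(-800, Mul(-32, I, Pow(11, Rational(1, 2)))) ≈ Add(-800.00, Mul(-106.13, I))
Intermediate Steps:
G = Mul(2, I, Pow(11, Rational(1, 2))) (G = Pow(-44, Rational(1, 2)) = Mul(2, I, Pow(11, Rational(1, 2))) ≈ Mul(6.6332, I))
Mul(-16, Add(50, G)) = Mul(-16, Add(50, Mul(2, I, Pow(11, Rational(1, 2))))) = Add(-800, Mul(-32, I, Pow(11, Rational(1, 2))))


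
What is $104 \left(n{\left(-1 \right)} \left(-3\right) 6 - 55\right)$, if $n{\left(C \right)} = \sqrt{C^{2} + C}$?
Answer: $-5720$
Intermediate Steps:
$n{\left(C \right)} = \sqrt{C + C^{2}}$
$104 \left(n{\left(-1 \right)} \left(-3\right) 6 - 55\right) = 104 \left(\sqrt{- (1 - 1)} \left(-3\right) 6 - 55\right) = 104 \left(\sqrt{\left(-1\right) 0} \left(-3\right) 6 - 55\right) = 104 \left(\sqrt{0} \left(-3\right) 6 - 55\right) = 104 \left(0 \left(-3\right) 6 - 55\right) = 104 \left(0 \cdot 6 - 55\right) = 104 \left(0 - 55\right) = 104 \left(-55\right) = -5720$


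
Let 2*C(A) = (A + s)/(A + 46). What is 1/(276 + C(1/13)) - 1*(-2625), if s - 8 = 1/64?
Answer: 55566614797/21168205 ≈ 2625.0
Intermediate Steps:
s = 513/64 (s = 8 + 1/64 = 513/64 ≈ 8.0156)
C(A) = (513/64 + A)/(2*(46 + A)) (C(A) = ((A + 513/64)/(A + 46))/2 = ((513/64 + A)/(46 + A))/2 = (513/64 + A)/(2*(46 + A)))
1/(276 + C(1/13)) - 1*(-2625) = 1/(276 + (513 + 64/13)/(128*(46 + 1/13))) - 1*(-2625) = 1/(276 + (513 + 64*(1/13))/(128*(46 + 1/13))) + 2625 = 1/(276 + (513 + 64/13)/(128*(599/13))) + 2625 = 1/(276 + (1/128)*(13/599)*(6733/13)) + 2625 = 1/(276 + 6733/76672) + 2625 = 1/(21168205/76672) + 2625 = 76672/21168205 + 2625 = 55566614797/21168205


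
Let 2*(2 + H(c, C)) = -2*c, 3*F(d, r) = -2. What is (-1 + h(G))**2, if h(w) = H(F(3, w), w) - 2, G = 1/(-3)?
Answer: 169/9 ≈ 18.778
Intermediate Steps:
F(d, r) = -2/3 (F(d, r) = (1/3)*(-2) = -2/3)
H(c, C) = -2 - c (H(c, C) = -2 + (-2*c)/2 = -2 - c)
G = -1/3 ≈ -0.33333
h(w) = -10/3 (h(w) = (-2 - 1*(-2/3)) - 2 = (-2 + 2/3) - 2 = -4/3 - 2 = -10/3)
(-1 + h(G))**2 = (-1 - 10/3)**2 = (-13/3)**2 = 169/9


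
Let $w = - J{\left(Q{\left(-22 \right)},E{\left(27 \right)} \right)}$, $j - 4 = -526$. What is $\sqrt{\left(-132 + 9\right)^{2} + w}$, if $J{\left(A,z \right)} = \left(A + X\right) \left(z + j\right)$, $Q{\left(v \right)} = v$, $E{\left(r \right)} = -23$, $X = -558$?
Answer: $i \sqrt{300971} \approx 548.61 i$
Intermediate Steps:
$j = -522$ ($j = 4 - 526 = -522$)
$J{\left(A,z \right)} = \left(-558 + A\right) \left(-522 + z\right)$ ($J{\left(A,z \right)} = \left(A - 558\right) \left(z - 522\right) = \left(-558 + A\right) \left(-522 + z\right)$)
$w = -316100$ ($w = - (291276 - -12834 - -11484 - -506) = - (291276 + 12834 + 11484 + 506) = \left(-1\right) 316100 = -316100$)
$\sqrt{\left(-132 + 9\right)^{2} + w} = \sqrt{\left(-132 + 9\right)^{2} - 316100} = \sqrt{\left(-123\right)^{2} - 316100} = \sqrt{15129 - 316100} = \sqrt{-300971} = i \sqrt{300971}$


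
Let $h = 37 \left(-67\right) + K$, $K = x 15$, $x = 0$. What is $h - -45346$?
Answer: $42867$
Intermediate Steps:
$K = 0$ ($K = 0 \cdot 15 = 0$)
$h = -2479$ ($h = 37 \left(-67\right) + 0 = -2479 + 0 = -2479$)
$h - -45346 = -2479 - -45346 = -2479 + 45346 = 42867$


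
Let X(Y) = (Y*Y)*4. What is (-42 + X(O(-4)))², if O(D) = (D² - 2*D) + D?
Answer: 2427364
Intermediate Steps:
O(D) = D² - D
X(Y) = 4*Y² (X(Y) = Y²*4 = 4*Y²)
(-42 + X(O(-4)))² = (-42 + 4*(-4*(-1 - 4))²)² = (-42 + 4*(-4*(-5))²)² = (-42 + 4*20²)² = (-42 + 4*400)² = (-42 + 1600)² = 1558² = 2427364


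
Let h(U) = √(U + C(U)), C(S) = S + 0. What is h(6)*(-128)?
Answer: -256*√3 ≈ -443.40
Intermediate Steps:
C(S) = S
h(U) = √2*√U (h(U) = √(U + U) = √(2*U) = √2*√U)
h(6)*(-128) = (√2*√6)*(-128) = (2*√3)*(-128) = -256*√3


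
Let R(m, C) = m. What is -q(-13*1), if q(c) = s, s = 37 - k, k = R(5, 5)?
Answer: -32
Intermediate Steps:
k = 5
s = 32 (s = 37 - 1*5 = 37 - 5 = 32)
q(c) = 32
-q(-13*1) = -1*32 = -32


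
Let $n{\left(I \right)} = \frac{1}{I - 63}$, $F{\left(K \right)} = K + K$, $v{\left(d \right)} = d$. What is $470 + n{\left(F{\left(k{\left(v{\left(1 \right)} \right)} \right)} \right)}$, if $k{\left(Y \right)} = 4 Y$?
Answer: $\frac{25849}{55} \approx 469.98$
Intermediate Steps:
$F{\left(K \right)} = 2 K$
$n{\left(I \right)} = \frac{1}{-63 + I}$
$470 + n{\left(F{\left(k{\left(v{\left(1 \right)} \right)} \right)} \right)} = 470 + \frac{1}{-63 + 2 \cdot 4 \cdot 1} = 470 + \frac{1}{-63 + 2 \cdot 4} = 470 + \frac{1}{-63 + 8} = 470 + \frac{1}{-55} = 470 - \frac{1}{55} = \frac{25849}{55}$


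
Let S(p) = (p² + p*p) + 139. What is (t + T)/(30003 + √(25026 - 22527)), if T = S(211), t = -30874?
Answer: 583128307/300059170 - 408149*√51/900177510 ≈ 1.9401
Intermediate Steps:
S(p) = 139 + 2*p² (S(p) = (p² + p²) + 139 = 2*p² + 139 = 139 + 2*p²)
T = 89181 (T = 139 + 2*211² = 139 + 2*44521 = 139 + 89042 = 89181)
(t + T)/(30003 + √(25026 - 22527)) = (-30874 + 89181)/(30003 + √(25026 - 22527)) = 58307/(30003 + √2499) = 58307/(30003 + 7*√51)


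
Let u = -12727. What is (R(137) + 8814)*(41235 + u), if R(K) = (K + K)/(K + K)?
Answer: 251298020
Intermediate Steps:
R(K) = 1 (R(K) = (2*K)/((2*K)) = (2*K)*(1/(2*K)) = 1)
(R(137) + 8814)*(41235 + u) = (1 + 8814)*(41235 - 12727) = 8815*28508 = 251298020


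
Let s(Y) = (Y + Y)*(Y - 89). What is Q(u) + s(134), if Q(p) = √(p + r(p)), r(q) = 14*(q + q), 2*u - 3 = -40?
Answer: 12060 + I*√2146/2 ≈ 12060.0 + 23.162*I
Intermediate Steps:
u = -37/2 (u = 3/2 + (½)*(-40) = 3/2 - 20 = -37/2 ≈ -18.500)
s(Y) = 2*Y*(-89 + Y) (s(Y) = (2*Y)*(-89 + Y) = 2*Y*(-89 + Y))
r(q) = 28*q (r(q) = 14*(2*q) = 28*q)
Q(p) = √29*√p (Q(p) = √(p + 28*p) = √(29*p) = √29*√p)
Q(u) + s(134) = √29*√(-37/2) + 2*134*(-89 + 134) = √29*(I*√74/2) + 2*134*45 = I*√2146/2 + 12060 = 12060 + I*√2146/2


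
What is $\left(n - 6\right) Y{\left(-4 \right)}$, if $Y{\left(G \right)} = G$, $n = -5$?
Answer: $44$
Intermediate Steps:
$\left(n - 6\right) Y{\left(-4 \right)} = \left(-5 - 6\right) \left(-4\right) = \left(-11\right) \left(-4\right) = 44$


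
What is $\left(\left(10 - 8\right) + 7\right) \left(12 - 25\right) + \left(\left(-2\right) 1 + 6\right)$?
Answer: $-113$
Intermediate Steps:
$\left(\left(10 - 8\right) + 7\right) \left(12 - 25\right) + \left(\left(-2\right) 1 + 6\right) = \left(2 + 7\right) \left(12 - 25\right) + \left(-2 + 6\right) = 9 \left(-13\right) + 4 = -117 + 4 = -113$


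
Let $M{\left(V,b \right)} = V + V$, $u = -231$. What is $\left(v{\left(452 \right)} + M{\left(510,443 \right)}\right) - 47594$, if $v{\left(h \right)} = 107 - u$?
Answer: $-46236$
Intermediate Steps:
$M{\left(V,b \right)} = 2 V$
$v{\left(h \right)} = 338$ ($v{\left(h \right)} = 107 - -231 = 107 + 231 = 338$)
$\left(v{\left(452 \right)} + M{\left(510,443 \right)}\right) - 47594 = \left(338 + 2 \cdot 510\right) - 47594 = \left(338 + 1020\right) - 47594 = 1358 - 47594 = -46236$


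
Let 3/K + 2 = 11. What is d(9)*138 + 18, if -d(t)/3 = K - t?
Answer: 3606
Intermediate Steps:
K = 1/3 (K = 3/(-2 + 11) = 3/9 = 3*(1/9) = 1/3 ≈ 0.33333)
d(t) = -1 + 3*t (d(t) = -3*(1/3 - t) = -1 + 3*t)
d(9)*138 + 18 = (-1 + 3*9)*138 + 18 = (-1 + 27)*138 + 18 = 26*138 + 18 = 3588 + 18 = 3606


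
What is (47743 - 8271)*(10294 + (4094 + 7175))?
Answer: 851134736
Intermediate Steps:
(47743 - 8271)*(10294 + (4094 + 7175)) = 39472*(10294 + 11269) = 39472*21563 = 851134736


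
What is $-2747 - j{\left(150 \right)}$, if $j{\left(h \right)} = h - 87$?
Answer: $-2810$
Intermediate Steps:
$j{\left(h \right)} = -87 + h$
$-2747 - j{\left(150 \right)} = -2747 - \left(-87 + 150\right) = -2747 - 63 = -2810$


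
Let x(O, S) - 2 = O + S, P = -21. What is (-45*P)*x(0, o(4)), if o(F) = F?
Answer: 5670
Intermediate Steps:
x(O, S) = 2 + O + S (x(O, S) = 2 + (O + S) = 2 + O + S)
(-45*P)*x(0, o(4)) = (-45*(-21))*(2 + 0 + 4) = 945*6 = 5670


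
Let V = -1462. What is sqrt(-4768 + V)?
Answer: I*sqrt(6230) ≈ 78.93*I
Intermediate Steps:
sqrt(-4768 + V) = sqrt(-4768 - 1462) = sqrt(-6230) = I*sqrt(6230)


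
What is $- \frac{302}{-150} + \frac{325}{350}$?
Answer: $\frac{3089}{1050} \approx 2.9419$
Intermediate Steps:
$- \frac{302}{-150} + \frac{325}{350} = \left(-302\right) \left(- \frac{1}{150}\right) + 325 \cdot \frac{1}{350} = \frac{151}{75} + \frac{13}{14} = \frac{3089}{1050}$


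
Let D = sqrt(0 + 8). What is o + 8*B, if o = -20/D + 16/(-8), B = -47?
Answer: -378 - 5*sqrt(2) ≈ -385.07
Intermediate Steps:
D = 2*sqrt(2) (D = sqrt(8) = 2*sqrt(2) ≈ 2.8284)
o = -2 - 5*sqrt(2) (o = -20*sqrt(2)/4 + 16/(-8) = -5*sqrt(2) + 16*(-1/8) = -5*sqrt(2) - 2 = -2 - 5*sqrt(2) ≈ -9.0711)
o + 8*B = (-2 - 5*sqrt(2)) + 8*(-47) = (-2 - 5*sqrt(2)) - 376 = -378 - 5*sqrt(2)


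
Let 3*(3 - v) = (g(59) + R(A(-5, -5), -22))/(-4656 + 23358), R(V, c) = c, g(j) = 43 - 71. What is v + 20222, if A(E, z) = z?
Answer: 567371950/28053 ≈ 20225.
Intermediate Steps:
g(j) = -28
v = 84184/28053 (v = 3 - (-28 - 22)/(3*(-4656 + 23358)) = 3 - (-50)/(3*18702) = 3 - ⅓*(-25/9351) = 3 + 25/28053 = 84184/28053 ≈ 3.0009)
v + 20222 = 84184/28053 + 20222 = 567371950/28053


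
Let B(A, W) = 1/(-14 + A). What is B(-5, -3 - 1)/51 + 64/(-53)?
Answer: -62069/51357 ≈ -1.2086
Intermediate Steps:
B(-5, -3 - 1)/51 + 64/(-53) = 1/(-14 - 5*51) + 64/(-53) = (1/51)/(-19) + 64*(-1/53) = -1/19*1/51 - 64/53 = -1/969 - 64/53 = -62069/51357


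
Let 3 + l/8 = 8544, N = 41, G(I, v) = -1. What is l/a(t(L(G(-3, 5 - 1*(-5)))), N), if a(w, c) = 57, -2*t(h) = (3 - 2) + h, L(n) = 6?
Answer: 22776/19 ≈ 1198.7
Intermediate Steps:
t(h) = -½ - h/2 (t(h) = -((3 - 2) + h)/2 = -(1 + h)/2 = -½ - h/2)
l = 68328 (l = -24 + 8*8544 = -24 + 68352 = 68328)
l/a(t(L(G(-3, 5 - 1*(-5)))), N) = 68328/57 = 68328*(1/57) = 22776/19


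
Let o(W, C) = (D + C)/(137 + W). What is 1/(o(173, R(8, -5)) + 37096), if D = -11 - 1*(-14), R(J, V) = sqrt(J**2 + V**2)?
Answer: 356492653/13224454905608 - 31*sqrt(89)/13224454905608 ≈ 2.6957e-5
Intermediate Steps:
D = 3 (D = -11 + 14 = 3)
o(W, C) = (3 + C)/(137 + W)
1/(o(173, R(8, -5)) + 37096) = 1/((3 + sqrt(8**2 + (-5)**2))/(137 + 173) + 37096) = 1/((3 + sqrt(64 + 25))/310 + 37096) = 1/((3 + sqrt(89))/310 + 37096) = 1/((3/310 + sqrt(89)/310) + 37096) = 1/(11499763/310 + sqrt(89)/310)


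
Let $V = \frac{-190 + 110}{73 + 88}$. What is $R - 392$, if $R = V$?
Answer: $- \frac{63192}{161} \approx -392.5$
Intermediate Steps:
$V = - \frac{80}{161} \approx -0.49689$
$R = - \frac{80}{161} \approx -0.49689$
$R - 392 = - \frac{80}{161} - 392 = - \frac{63192}{161}$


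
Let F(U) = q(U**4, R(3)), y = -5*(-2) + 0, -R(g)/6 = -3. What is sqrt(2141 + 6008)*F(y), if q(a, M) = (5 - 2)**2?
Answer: 9*sqrt(8149) ≈ 812.45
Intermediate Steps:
R(g) = 18 (R(g) = -6*(-3) = 18)
q(a, M) = 9 (q(a, M) = 3**2 = 9)
y = 10 (y = 10 + 0 = 10)
F(U) = 9
sqrt(2141 + 6008)*F(y) = sqrt(2141 + 6008)*9 = sqrt(8149)*9 = 9*sqrt(8149)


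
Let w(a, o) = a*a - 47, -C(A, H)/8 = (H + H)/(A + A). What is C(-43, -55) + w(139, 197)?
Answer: 828342/43 ≈ 19264.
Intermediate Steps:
C(A, H) = -8*H/A (C(A, H) = -8*(H + H)/(A + A) = -8*2*H/(2*A) = -8*2*H*1/(2*A) = -8*H/A)
w(a, o) = -47 + a² (w(a, o) = a² - 47 = -47 + a²)
C(-43, -55) + w(139, 197) = -8*(-55)/(-43) + (-47 + 139²) = -8*(-55)*(-1/43) + (-47 + 19321) = -440/43 + 19274 = 828342/43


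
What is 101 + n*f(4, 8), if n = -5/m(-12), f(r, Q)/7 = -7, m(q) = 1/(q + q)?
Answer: -5779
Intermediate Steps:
m(q) = 1/(2*q)
f(r, Q) = -49 (f(r, Q) = 7*(-7) = -49)
n = 120 (n = -5/((½)/(-12)) = -5/((½)*(-1/12)) = -5/(-1/24) = -5*(-24) = 120)
101 + n*f(4, 8) = 101 + 120*(-49) = 101 - 5880 = -5779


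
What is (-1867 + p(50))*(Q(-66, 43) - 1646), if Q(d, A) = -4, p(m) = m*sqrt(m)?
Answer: 3080550 - 412500*sqrt(2) ≈ 2.4972e+6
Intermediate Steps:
p(m) = m**(3/2)
(-1867 + p(50))*(Q(-66, 43) - 1646) = (-1867 + 50**(3/2))*(-4 - 1646) = (-1867 + 250*sqrt(2))*(-1650) = 3080550 - 412500*sqrt(2)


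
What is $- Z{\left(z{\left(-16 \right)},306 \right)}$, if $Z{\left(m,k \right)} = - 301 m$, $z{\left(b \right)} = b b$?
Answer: $77056$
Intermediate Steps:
$z{\left(b \right)} = b^{2}$
$- Z{\left(z{\left(-16 \right)},306 \right)} = - \left(-301\right) \left(-16\right)^{2} = - \left(-301\right) 256 = \left(-1\right) \left(-77056\right) = 77056$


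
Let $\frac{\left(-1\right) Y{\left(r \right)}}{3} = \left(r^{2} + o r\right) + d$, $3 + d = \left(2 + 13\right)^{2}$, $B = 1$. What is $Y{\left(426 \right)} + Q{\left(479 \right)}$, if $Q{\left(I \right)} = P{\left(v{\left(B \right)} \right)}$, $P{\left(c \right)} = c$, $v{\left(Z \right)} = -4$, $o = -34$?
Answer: $-501646$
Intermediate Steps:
$d = 222$ ($d = -3 + \left(2 + 13\right)^{2} = -3 + 15^{2} = -3 + 225 = 222$)
$Y{\left(r \right)} = -666 - 3 r^{2} + 102 r$ ($Y{\left(r \right)} = - 3 \left(\left(r^{2} - 34 r\right) + 222\right) = - 3 \left(222 + r^{2} - 34 r\right) = -666 - 3 r^{2} + 102 r$)
$Q{\left(I \right)} = -4$
$Y{\left(426 \right)} + Q{\left(479 \right)} = \left(-666 - 3 \cdot 426^{2} + 102 \cdot 426\right) - 4 = \left(-666 - 544428 + 43452\right) - 4 = -501642 - 4 = -501646$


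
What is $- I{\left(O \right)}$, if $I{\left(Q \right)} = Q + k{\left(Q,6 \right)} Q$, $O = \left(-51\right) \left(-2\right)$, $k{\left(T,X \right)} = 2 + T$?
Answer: $-10710$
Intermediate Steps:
$O = 102$
$I{\left(Q \right)} = Q + Q \left(2 + Q\right)$ ($I{\left(Q \right)} = Q + \left(2 + Q\right) Q = Q + Q \left(2 + Q\right)$)
$- I{\left(O \right)} = - 102 \left(3 + 102\right) = - 102 \cdot 105 = \left(-1\right) 10710 = -10710$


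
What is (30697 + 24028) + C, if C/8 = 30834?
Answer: 301397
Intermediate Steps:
C = 246672 (C = 8*30834 = 246672)
(30697 + 24028) + C = (30697 + 24028) + 246672 = 54725 + 246672 = 301397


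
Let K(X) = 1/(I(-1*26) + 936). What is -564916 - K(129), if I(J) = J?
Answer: -514073561/910 ≈ -5.6492e+5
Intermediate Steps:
K(X) = 1/910 (K(X) = 1/(-1*26 + 936) = 1/(-26 + 936) = 1/910)
-564916 - K(129) = -564916 - 1*1/910 = -564916 - 1/910 = -514073561/910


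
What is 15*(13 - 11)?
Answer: 30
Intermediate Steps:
15*(13 - 11) = 15*2 = 30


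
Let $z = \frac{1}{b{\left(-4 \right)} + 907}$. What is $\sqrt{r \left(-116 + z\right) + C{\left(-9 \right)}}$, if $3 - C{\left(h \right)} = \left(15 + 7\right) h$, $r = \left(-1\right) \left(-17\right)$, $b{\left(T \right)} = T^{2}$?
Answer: $\frac{6 i \sqrt{41909738}}{923} \approx 42.083 i$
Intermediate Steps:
$r = 17$
$C{\left(h \right)} = 3 - 22 h$ ($C{\left(h \right)} = 3 - \left(15 + 7\right) h = 3 - 22 h$)
$z = \frac{1}{923}$ ($z = \frac{1}{\left(-4\right)^{2} + 907} = \frac{1}{16 + 907} = \frac{1}{923} \approx 0.0010834$)
$\sqrt{r \left(-116 + z\right) + C{\left(-9 \right)}} = \sqrt{17 \left(-116 + \frac{1}{923}\right) + \left(3 - -198\right)} = \sqrt{17 \left(- \frac{107067}{923}\right) + \left(3 + 198\right)} = \sqrt{- \frac{1820139}{923} + 201} = \sqrt{- \frac{1634616}{923}} = \frac{6 i \sqrt{41909738}}{923}$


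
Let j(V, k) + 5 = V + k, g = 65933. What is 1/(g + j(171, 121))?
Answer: 1/66220 ≈ 1.5101e-5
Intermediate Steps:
j(V, k) = -5 + V + k (j(V, k) = -5 + (V + k) = -5 + V + k)
1/(g + j(171, 121)) = 1/(65933 + (-5 + 171 + 121)) = 1/(65933 + 287) = 1/66220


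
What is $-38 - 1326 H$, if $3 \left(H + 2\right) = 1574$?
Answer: $-693094$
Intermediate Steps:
$H = \frac{1568}{3}$ ($H = -2 + \frac{1}{3} \cdot 1574 = -2 + \frac{1574}{3} = \frac{1568}{3} \approx 522.67$)
$-38 - 1326 H = -38 - 693056 = -693094$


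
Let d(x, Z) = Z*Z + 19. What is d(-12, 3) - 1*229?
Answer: -201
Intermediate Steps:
d(x, Z) = 19 + Z**2 (d(x, Z) = Z**2 + 19 = 19 + Z**2)
d(-12, 3) - 1*229 = (19 + 3**2) - 1*229 = (19 + 9) - 229 = 28 - 229 = -201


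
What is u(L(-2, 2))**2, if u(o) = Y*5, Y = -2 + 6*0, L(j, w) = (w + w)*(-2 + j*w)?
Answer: 100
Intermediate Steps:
L(j, w) = 2*w*(-2 + j*w) (L(j, w) = (2*w)*(-2 + j*w) = 2*w*(-2 + j*w))
Y = -2 (Y = -2 + 0 = -2)
u(o) = -10 (u(o) = -2*5 = -10)
u(L(-2, 2))**2 = (-10)**2 = 100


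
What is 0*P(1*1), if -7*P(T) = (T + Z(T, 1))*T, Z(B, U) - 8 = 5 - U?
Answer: 0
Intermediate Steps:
Z(B, U) = 13 - U (Z(B, U) = 8 + (5 - U) = 13 - U)
P(T) = -T*(12 + T)/7 (P(T) = -(T + (13 - 1*1))*T/7 = -(T + (13 - 1))*T/7 = -(T + 12)*T/7 = -(12 + T)*T/7 = -T*(12 + T)/7)
0*P(1*1) = 0*(-1*1*(12 + 1*1)/7) = 0*(-⅐*1*(12 + 1)) = 0*(-⅐*1*13) = 0*(-13/7) = 0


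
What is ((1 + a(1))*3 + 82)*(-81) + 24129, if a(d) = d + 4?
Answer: 16029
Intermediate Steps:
a(d) = 4 + d
((1 + a(1))*3 + 82)*(-81) + 24129 = ((1 + (4 + 1))*3 + 82)*(-81) + 24129 = ((1 + 5)*3 + 82)*(-81) + 24129 = (6*3 + 82)*(-81) + 24129 = (18 + 82)*(-81) + 24129 = 100*(-81) + 24129 = -8100 + 24129 = 16029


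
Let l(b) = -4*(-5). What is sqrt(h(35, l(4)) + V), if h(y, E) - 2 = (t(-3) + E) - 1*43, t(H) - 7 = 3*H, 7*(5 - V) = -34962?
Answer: 2*sqrt(60963)/7 ≈ 70.545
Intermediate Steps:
V = 34997/7 (V = 5 - 1/7*(-34962) = 5 + 34962/7 = 34997/7 ≈ 4999.6)
l(b) = 20
t(H) = 7 + 3*H
h(y, E) = -43 + E (h(y, E) = 2 + (((7 + 3*(-3)) + E) - 1*43) = 2 + (((7 - 9) + E) - 43) = 2 + ((-2 + E) - 43) = 2 + (-45 + E) = -43 + E)
sqrt(h(35, l(4)) + V) = sqrt((-43 + 20) + 34997/7) = sqrt(-23 + 34997/7) = sqrt(34836/7) = 2*sqrt(60963)/7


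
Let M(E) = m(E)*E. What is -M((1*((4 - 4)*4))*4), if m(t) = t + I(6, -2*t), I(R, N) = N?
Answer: 0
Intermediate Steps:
m(t) = -t (m(t) = t - 2*t = -t)
M(E) = -E**2 (M(E) = (-E)*E = -E**2)
-M((1*((4 - 4)*4))*4) = -(-1)*((1*((4 - 4)*4))*4)**2 = -(-1)*((1*(0*4))*4)**2 = -(-1)*((1*0)*4)**2 = -(-1)*(0*4)**2 = -(-1)*0**2 = -(-1)*0 = -1*0 = 0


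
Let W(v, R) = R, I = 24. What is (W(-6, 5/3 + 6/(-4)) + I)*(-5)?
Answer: -725/6 ≈ -120.83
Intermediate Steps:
(W(-6, 5/3 + 6/(-4)) + I)*(-5) = ((5/3 + 6/(-4)) + 24)*(-5) = ((5*(1/3) + 6*(-1/4)) + 24)*(-5) = ((5/3 - 3/2) + 24)*(-5) = (1/6 + 24)*(-5) = (145/6)*(-5) = -725/6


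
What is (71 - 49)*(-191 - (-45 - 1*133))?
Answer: -286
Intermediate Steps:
(71 - 49)*(-191 - (-45 - 1*133)) = 22*(-191 - (-45 - 133)) = 22*(-191 - 1*(-178)) = 22*(-191 + 178) = 22*(-13) = -286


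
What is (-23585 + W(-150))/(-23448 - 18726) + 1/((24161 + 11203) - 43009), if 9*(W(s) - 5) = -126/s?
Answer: 245763017/439663950 ≈ 0.55898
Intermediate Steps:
W(s) = 5 - 14/s (W(s) = 5 + (-126/s)/9 = 5 - 14/s)
(-23585 + W(-150))/(-23448 - 18726) + 1/((24161 + 11203) - 43009) = (-23585 + (5 - 14/(-150)))/(-23448 - 18726) + 1/((24161 + 11203) - 43009) = (-23585 + (5 - 14*(-1/150)))/(-42174) + 1/(35364 - 43009) = (-23585 + (5 + 7/75))*(-1/42174) + 1/(-7645) = (-23585 + 382/75)*(-1/42174) - 1/7645 = -1768493/75*(-1/42174) - 1/7645 = 1768493/3163050 - 1/7645 = 245763017/439663950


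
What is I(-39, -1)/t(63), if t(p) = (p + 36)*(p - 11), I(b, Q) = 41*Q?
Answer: -41/5148 ≈ -0.0079643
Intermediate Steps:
t(p) = (-11 + p)*(36 + p) (t(p) = (36 + p)*(-11 + p) = (-11 + p)*(36 + p))
I(-39, -1)/t(63) = (41*(-1))/(-396 + 63² + 25*63) = -41/(-396 + 3969 + 1575) = -41/5148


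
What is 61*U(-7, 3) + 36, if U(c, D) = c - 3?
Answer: -574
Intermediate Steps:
U(c, D) = -3 + c
61*U(-7, 3) + 36 = 61*(-3 - 7) + 36 = 61*(-10) + 36 = -610 + 36 = -574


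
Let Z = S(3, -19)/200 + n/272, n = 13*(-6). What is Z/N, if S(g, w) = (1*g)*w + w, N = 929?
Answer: -2267/3158600 ≈ -0.00071772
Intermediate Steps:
n = -78
S(g, w) = w + g*w (S(g, w) = g*w + w = w + g*w)
Z = -2267/3400 (Z = -19*(1 + 3)/200 - 78/272 = -19*4*(1/200) - 78*1/272 = -76*1/200 - 39/136 = -19/50 - 39/136 = -2267/3400 ≈ -0.66676)
Z/N = -2267/3400/929 = -2267/3400*1/929 = -2267/3158600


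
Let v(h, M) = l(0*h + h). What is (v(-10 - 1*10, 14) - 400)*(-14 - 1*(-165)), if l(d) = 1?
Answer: -60249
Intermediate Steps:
v(h, M) = 1
(v(-10 - 1*10, 14) - 400)*(-14 - 1*(-165)) = (1 - 400)*(-14 - 1*(-165)) = -399*(-14 + 165) = -399*151 = -60249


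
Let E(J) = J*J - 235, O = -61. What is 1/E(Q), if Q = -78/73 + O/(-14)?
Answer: -1044484/234157419 ≈ -0.0044606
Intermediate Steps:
Q = 3361/1022 (Q = -78/73 - 61/(-14) = -78*1/73 - 61*(-1/14) = -78/73 + 61/14 = 3361/1022 ≈ 3.2887)
E(J) = -235 + J² (E(J) = J² - 235 = -235 + J²)
1/E(Q) = 1/(-235 + (3361/1022)²) = 1/(-235 + 11296321/1044484) = 1/(-234157419/1044484) = -1044484/234157419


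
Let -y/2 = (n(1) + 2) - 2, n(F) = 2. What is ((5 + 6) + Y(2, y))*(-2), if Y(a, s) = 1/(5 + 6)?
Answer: -244/11 ≈ -22.182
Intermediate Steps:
y = -4 (y = -2*((2 + 2) - 2) = -2*(4 - 2) = -2*2 = -4)
Y(a, s) = 1/11
((5 + 6) + Y(2, y))*(-2) = ((5 + 6) + 1/11)*(-2) = (11 + 1/11)*(-2) = (122/11)*(-2) = -244/11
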